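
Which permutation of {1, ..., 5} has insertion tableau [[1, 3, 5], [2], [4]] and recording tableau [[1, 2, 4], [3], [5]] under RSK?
Reverse RSK: for i = n, n-1, ..., 1, locate i in Q, remove the corresponding corner cell from P, and reverse-bump its entry up through P; the value ejected from row 1 is w(i).

So w = 2 4 3 5 1.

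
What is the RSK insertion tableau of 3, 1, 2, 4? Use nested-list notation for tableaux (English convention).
P = [[1, 2, 4], [3]]

Insert 3: appended to row 1. P = [[3]].
Insert 1: 1 bumps 3 from row 1; 3 starts row 2. P = [[1], [3]].
Insert 2: appended to row 1. P = [[1, 2], [3]].
Insert 4: appended to row 1. P = [[1, 2, 4], [3]].

So P = [[1, 2, 4], [3]].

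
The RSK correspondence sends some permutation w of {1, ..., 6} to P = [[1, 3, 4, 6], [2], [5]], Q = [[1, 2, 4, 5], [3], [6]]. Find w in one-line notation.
2 5 3 4 6 1

Reverse the RSK construction: for i from n down to 1, find the cell of Q containing i, remove the entry at that cell from P, and reverse-bump it up through P; the value ejected from row 1 is w(i).

Step i=6: Q has 6 at row 3, column 1; remove 5 from row 3 of P and reverse-bump: 5 enters row 2 and ejects 2; 2 enters row 1 and ejects 1. So w(6) = 1. P is now [[2, 3, 4, 6], [5]].
Step i=5: Q has 5 at row 1, column 4; remove that cell from P, ejecting 6. So w(5) = 6. P is now [[2, 3, 4], [5]].
Step i=4: Q has 4 at row 1, column 3; remove that cell from P, ejecting 4. So w(4) = 4. P is now [[2, 3], [5]].
Step i=3: Q has 3 at row 2, column 1; remove 5 from row 2 of P and reverse-bump: 5 enters row 1 and ejects 3. So w(3) = 3. P is now [[2, 5]].
Step i=2: Q has 2 at row 1, column 2; remove that cell from P, ejecting 5. So w(2) = 5. P is now [[2]].
Step i=1: Q has 1 at row 1, column 1; remove that cell from P, ejecting 2. So w(1) = 2. P is now [].

So w = 2 5 3 4 6 1.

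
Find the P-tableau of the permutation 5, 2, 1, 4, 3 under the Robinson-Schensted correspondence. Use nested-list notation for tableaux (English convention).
P = [[1, 3], [2, 4], [5]]

Insert 5: appended to row 1. P = [[5]].
Insert 2: 2 bumps 5 from row 1; 5 starts row 2. P = [[2], [5]].
Insert 1: 1 bumps 2 from row 1; 2 bumps 5 from row 2; 5 starts row 3. P = [[1], [2], [5]].
Insert 4: appended to row 1. P = [[1, 4], [2], [5]].
Insert 3: 3 bumps 4 from row 1; 4 appends to row 2. P = [[1, 3], [2, 4], [5]].

So P = [[1, 3], [2, 4], [5]].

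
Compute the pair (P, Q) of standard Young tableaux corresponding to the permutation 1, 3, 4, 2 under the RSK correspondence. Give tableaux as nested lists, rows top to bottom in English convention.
P = [[1, 2, 4], [3]], Q = [[1, 2, 3], [4]]

Insert each entry of the permutation into P by Schensted row insertion, recording in Q the position of each new cell.

Insert 1: appended to row 1. P = [[1]].
Insert 3: appended to row 1. P = [[1, 3]].
Insert 4: appended to row 1. P = [[1, 3, 4]].
Insert 2: 2 bumps 3 from row 1; 3 starts row 2. P = [[1, 2, 4], [3]].

So P = [[1, 2, 4], [3]], Q = [[1, 2, 3], [4]].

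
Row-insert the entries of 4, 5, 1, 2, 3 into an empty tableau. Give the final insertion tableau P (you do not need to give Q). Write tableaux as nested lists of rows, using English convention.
P = [[1, 2, 3], [4, 5]]

Insert 4: appended to row 1. P = [[4]].
Insert 5: appended to row 1. P = [[4, 5]].
Insert 1: 1 bumps 4 from row 1; 4 starts row 2. P = [[1, 5], [4]].
Insert 2: 2 bumps 5 from row 1; 5 appends to row 2. P = [[1, 2], [4, 5]].
Insert 3: appended to row 1. P = [[1, 2, 3], [4, 5]].

So P = [[1, 2, 3], [4, 5]].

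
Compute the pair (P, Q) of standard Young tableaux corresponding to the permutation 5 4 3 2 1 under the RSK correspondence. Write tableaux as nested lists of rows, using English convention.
P = [[1], [2], [3], [4], [5]], Q = [[1], [2], [3], [4], [5]]

Insert each entry of the permutation into P by Schensted row insertion, recording in Q the position of each new cell.

Insert 5: appended to row 1. P = [[5]].
Insert 4: 4 bumps 5 from row 1; 5 starts row 2. P = [[4], [5]].
Insert 3: 3 bumps 4 from row 1; 4 bumps 5 from row 2; 5 starts row 3. P = [[3], [4], [5]].
Insert 2: 2 bumps 3 from row 1; 3 bumps 4 from row 2; 4 bumps 5 from row 3; 5 starts row 4. P = [[2], [3], [4], [5]].
Insert 1: 1 bumps 2 from row 1; 2 bumps 3 from row 2; 3 bumps 4 from row 3; 4 bumps 5 from row 4; 5 starts row 5. P = [[1], [2], [3], [4], [5]].

So P = [[1], [2], [3], [4], [5]], Q = [[1], [2], [3], [4], [5]].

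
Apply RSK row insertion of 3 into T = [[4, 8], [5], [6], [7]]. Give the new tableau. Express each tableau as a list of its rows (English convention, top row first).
[[3, 8], [4], [5], [6], [7]]

In row 1, 3 replaces 4 (the leftmost entry greater than 3); 4 is bumped to row 2. In row 2, 4 replaces 5 (the leftmost entry greater than 4); 5 is bumped to row 3. In row 3, 5 replaces 6 (the leftmost entry greater than 5); 6 is bumped to row 4. In row 4, 6 replaces 7 (the leftmost entry greater than 6); 7 is bumped to row 5. 7 starts a new row 5. The new tableau is [[3, 8], [4], [5], [6], [7]].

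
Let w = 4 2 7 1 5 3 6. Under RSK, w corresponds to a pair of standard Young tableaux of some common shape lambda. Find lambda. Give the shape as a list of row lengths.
Row-insert each entry into an empty tableau.

After inserting 4: P = [[4]].
After inserting 2: P = [[2], [4]].
After inserting 7: P = [[2, 7], [4]].
After inserting 1: P = [[1, 7], [2], [4]].
After inserting 5: P = [[1, 5], [2, 7], [4]].
After inserting 3: P = [[1, 3], [2, 5], [4, 7]].
After inserting 6: P = [[1, 3, 6], [2, 5], [4, 7]].

The final insertion tableau P = [[1, 3, 6], [2, 5], [4, 7]] has shape [3, 2, 2].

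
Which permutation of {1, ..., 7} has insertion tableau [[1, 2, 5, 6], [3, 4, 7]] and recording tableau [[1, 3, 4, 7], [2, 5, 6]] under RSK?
Reverse the RSK construction: for i from n down to 1, find the cell of Q containing i, remove the entry at that cell from P, and reverse-bump it up through P; the value ejected from row 1 is w(i).

Step i=7: Q has 7 at row 1, column 4; remove that cell from P, ejecting 6. So w(7) = 6. P is now [[1, 2, 5], [3, 4, 7]].
Step i=6: Q has 6 at row 2, column 3; remove 7 from row 2 of P and reverse-bump: 7 enters row 1 and ejects 5. So w(6) = 5. P is now [[1, 2, 7], [3, 4]].
Step i=5: Q has 5 at row 2, column 2; remove 4 from row 2 of P and reverse-bump: 4 enters row 1 and ejects 2. So w(5) = 2. P is now [[1, 4, 7], [3]].
Step i=4: Q has 4 at row 1, column 3; remove that cell from P, ejecting 7. So w(4) = 7. P is now [[1, 4], [3]].
Step i=3: Q has 3 at row 1, column 2; remove that cell from P, ejecting 4. So w(3) = 4. P is now [[1], [3]].
Step i=2: Q has 2 at row 2, column 1; remove 3 from row 2 of P and reverse-bump: 3 enters row 1 and ejects 1. So w(2) = 1. P is now [[3]].
Step i=1: Q has 1 at row 1, column 1; remove that cell from P, ejecting 3. So w(1) = 3. P is now [].

So w = 3 1 4 7 2 5 6.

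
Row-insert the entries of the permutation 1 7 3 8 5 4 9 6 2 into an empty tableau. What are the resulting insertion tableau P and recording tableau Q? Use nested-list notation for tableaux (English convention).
Insert each entry of the permutation into P by Schensted row insertion, recording in Q the position of each new cell.

After inserting 1: P = [[1]].
After inserting 7: P = [[1, 7]].
After inserting 3: P = [[1, 3], [7]].
After inserting 8: P = [[1, 3, 8], [7]].
After inserting 5: P = [[1, 3, 5], [7, 8]].
After inserting 4: P = [[1, 3, 4], [5, 8], [7]].
After inserting 9: P = [[1, 3, 4, 9], [5, 8], [7]].
After inserting 6: P = [[1, 3, 4, 6], [5, 8, 9], [7]].
After inserting 2: P = [[1, 2, 4, 6], [3, 8, 9], [5], [7]].

So P = [[1, 2, 4, 6], [3, 8, 9], [5], [7]], Q = [[1, 2, 4, 7], [3, 5, 8], [6], [9]].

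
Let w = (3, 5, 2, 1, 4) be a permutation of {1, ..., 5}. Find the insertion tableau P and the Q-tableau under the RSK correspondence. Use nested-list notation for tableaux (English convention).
Insert each entry of the permutation into P by Schensted row insertion, recording in Q the position of each new cell.

After inserting 3: P = [[3]].
After inserting 5: P = [[3, 5]].
After inserting 2: P = [[2, 5], [3]].
After inserting 1: P = [[1, 5], [2], [3]].
After inserting 4: P = [[1, 4], [2, 5], [3]].

So P = [[1, 4], [2, 5], [3]], Q = [[1, 2], [3, 5], [4]].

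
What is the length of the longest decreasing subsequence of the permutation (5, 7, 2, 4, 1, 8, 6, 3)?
3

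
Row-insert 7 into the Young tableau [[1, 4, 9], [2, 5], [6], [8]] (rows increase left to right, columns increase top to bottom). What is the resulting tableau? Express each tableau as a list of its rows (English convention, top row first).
[[1, 4, 7], [2, 5, 9], [6], [8]]

In row 1, 7 replaces 9 (the leftmost entry greater than 7); 9 is bumped to row 2. 9 is appended to row 2. The new tableau is [[1, 4, 7], [2, 5, 9], [6], [8]].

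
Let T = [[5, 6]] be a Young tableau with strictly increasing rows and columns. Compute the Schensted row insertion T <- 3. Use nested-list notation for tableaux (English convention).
[[3, 6], [5]]

In row 1, 3 replaces 5 (the leftmost entry greater than 3); 5 is bumped to row 2. 5 starts a new row 2. The new tableau is [[3, 6], [5]].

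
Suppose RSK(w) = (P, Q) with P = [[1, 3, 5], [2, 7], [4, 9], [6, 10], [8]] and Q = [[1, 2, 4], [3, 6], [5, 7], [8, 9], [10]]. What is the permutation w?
Reverse the RSK construction: for i from n down to 1, find the cell of Q containing i, remove the entry at that cell from P, and reverse-bump it up through P; the value ejected from row 1 is w(i).

Step i=10: Q has 10 at row 5, column 1; remove 8 from row 5 of P and reverse-bump: 8 enters row 4 and ejects 6; 6 enters row 3 and ejects 4; 4 enters row 2 and ejects 2; 2 enters row 1 and ejects 1. So w(10) = 1. P is now [[2, 3, 5], [4, 7], [6, 9], [8, 10]].
Step i=9: Q has 9 at row 4, column 2; remove 10 from row 4 of P and reverse-bump: 10 enters row 3 and ejects 9; 9 enters row 2 and ejects 7; 7 enters row 1 and ejects 5. So w(9) = 5. P is now [[2, 3, 7], [4, 9], [6, 10], [8]].
Step i=8: Q has 8 at row 4, column 1; remove 8 from row 4 of P and reverse-bump: 8 enters row 3 and ejects 6; 6 enters row 2 and ejects 4; 4 enters row 1 and ejects 3. So w(8) = 3. P is now [[2, 4, 7], [6, 9], [8, 10]].
Step i=7: Q has 7 at row 3, column 2; remove 10 from row 3 of P and reverse-bump: 10 enters row 2 and ejects 9; 9 enters row 1 and ejects 7. So w(7) = 7. P is now [[2, 4, 9], [6, 10], [8]].
Step i=6: Q has 6 at row 2, column 2; remove 10 from row 2 of P and reverse-bump: 10 enters row 1 and ejects 9. So w(6) = 9. P is now [[2, 4, 10], [6], [8]].
Step i=5: Q has 5 at row 3, column 1; remove 8 from row 3 of P and reverse-bump: 8 enters row 2 and ejects 6; 6 enters row 1 and ejects 4. So w(5) = 4. P is now [[2, 6, 10], [8]].
Step i=4: Q has 4 at row 1, column 3; remove that cell from P, ejecting 10. So w(4) = 10. P is now [[2, 6], [8]].
Step i=3: Q has 3 at row 2, column 1; remove 8 from row 2 of P and reverse-bump: 8 enters row 1 and ejects 6. So w(3) = 6. P is now [[2, 8]].
Step i=2: Q has 2 at row 1, column 2; remove that cell from P, ejecting 8. So w(2) = 8. P is now [[2]].
Step i=1: Q has 1 at row 1, column 1; remove that cell from P, ejecting 2. So w(1) = 2. P is now [].

So w = 2 8 6 10 4 9 7 3 5 1.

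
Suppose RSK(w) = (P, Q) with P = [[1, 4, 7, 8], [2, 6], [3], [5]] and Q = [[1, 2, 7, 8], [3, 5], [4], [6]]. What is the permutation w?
Reverse the RSK construction: for i from n down to 1, find the cell of Q containing i, remove the entry at that cell from P, and reverse-bump it up through P; the value ejected from row 1 is w(i).

Step i=8: Q has 8 at row 1, column 4; remove that cell from P, ejecting 8. So w(8) = 8. P is now [[1, 4, 7], [2, 6], [3], [5]].
Step i=7: Q has 7 at row 1, column 3; remove that cell from P, ejecting 7. So w(7) = 7. P is now [[1, 4], [2, 6], [3], [5]].
Step i=6: Q has 6 at row 4, column 1; remove 5 from row 4 of P and reverse-bump: 5 enters row 3 and ejects 3; 3 enters row 2 and ejects 2; 2 enters row 1 and ejects 1. So w(6) = 1. P is now [[2, 4], [3, 6], [5]].
Step i=5: Q has 5 at row 2, column 2; remove 6 from row 2 of P and reverse-bump: 6 enters row 1 and ejects 4. So w(5) = 4. P is now [[2, 6], [3], [5]].
Step i=4: Q has 4 at row 3, column 1; remove 5 from row 3 of P and reverse-bump: 5 enters row 2 and ejects 3; 3 enters row 1 and ejects 2. So w(4) = 2. P is now [[3, 6], [5]].
Step i=3: Q has 3 at row 2, column 1; remove 5 from row 2 of P and reverse-bump: 5 enters row 1 and ejects 3. So w(3) = 3. P is now [[5, 6]].
Step i=2: Q has 2 at row 1, column 2; remove that cell from P, ejecting 6. So w(2) = 6. P is now [[5]].
Step i=1: Q has 1 at row 1, column 1; remove that cell from P, ejecting 5. So w(1) = 5. P is now [].

So w = 5 6 3 2 4 1 7 8.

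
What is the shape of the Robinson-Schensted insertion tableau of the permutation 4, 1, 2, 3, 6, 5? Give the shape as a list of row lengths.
[4, 2]

Row-insert each entry into an empty tableau.

After inserting 4: P = [[4]].
After inserting 1: P = [[1], [4]].
After inserting 2: P = [[1, 2], [4]].
After inserting 3: P = [[1, 2, 3], [4]].
After inserting 6: P = [[1, 2, 3, 6], [4]].
After inserting 5: P = [[1, 2, 3, 5], [4, 6]].

The final insertion tableau P = [[1, 2, 3, 5], [4, 6]] has shape [4, 2].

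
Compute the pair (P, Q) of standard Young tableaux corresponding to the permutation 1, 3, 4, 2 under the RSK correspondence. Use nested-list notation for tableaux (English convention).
Insert each entry of the permutation into P by Schensted row insertion, recording in Q the position of each new cell.

Insert 1: appended to row 1. P = [[1]].
Insert 3: appended to row 1. P = [[1, 3]].
Insert 4: appended to row 1. P = [[1, 3, 4]].
Insert 2: 2 bumps 3 from row 1; 3 starts row 2. P = [[1, 2, 4], [3]].

So P = [[1, 2, 4], [3]], Q = [[1, 2, 3], [4]].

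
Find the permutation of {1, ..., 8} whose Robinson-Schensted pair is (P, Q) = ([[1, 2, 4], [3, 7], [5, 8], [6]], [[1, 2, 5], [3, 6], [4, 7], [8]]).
1 6 5 3 8 7 4 2

Reverse the RSK construction: for i from n down to 1, find the cell of Q containing i, remove the entry at that cell from P, and reverse-bump it up through P; the value ejected from row 1 is w(i).

Step i=8: Q has 8 at row 4, column 1; remove 6 from row 4 of P and reverse-bump: 6 enters row 3 and ejects 5; 5 enters row 2 and ejects 3; 3 enters row 1 and ejects 2. So w(8) = 2. P is now [[1, 3, 4], [5, 7], [6, 8]].
Step i=7: Q has 7 at row 3, column 2; remove 8 from row 3 of P and reverse-bump: 8 enters row 2 and ejects 7; 7 enters row 1 and ejects 4. So w(7) = 4. P is now [[1, 3, 7], [5, 8], [6]].
Step i=6: Q has 6 at row 2, column 2; remove 8 from row 2 of P and reverse-bump: 8 enters row 1 and ejects 7. So w(6) = 7. P is now [[1, 3, 8], [5], [6]].
Step i=5: Q has 5 at row 1, column 3; remove that cell from P, ejecting 8. So w(5) = 8. P is now [[1, 3], [5], [6]].
Step i=4: Q has 4 at row 3, column 1; remove 6 from row 3 of P and reverse-bump: 6 enters row 2 and ejects 5; 5 enters row 1 and ejects 3. So w(4) = 3. P is now [[1, 5], [6]].
Step i=3: Q has 3 at row 2, column 1; remove 6 from row 2 of P and reverse-bump: 6 enters row 1 and ejects 5. So w(3) = 5. P is now [[1, 6]].
Step i=2: Q has 2 at row 1, column 2; remove that cell from P, ejecting 6. So w(2) = 6. P is now [[1]].
Step i=1: Q has 1 at row 1, column 1; remove that cell from P, ejecting 1. So w(1) = 1. P is now [].

So w = 1 6 5 3 8 7 4 2.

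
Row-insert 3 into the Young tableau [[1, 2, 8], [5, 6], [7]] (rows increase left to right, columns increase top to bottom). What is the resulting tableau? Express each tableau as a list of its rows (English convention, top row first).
[[1, 2, 3], [5, 6, 8], [7]]

In row 1, 3 replaces 8 (the leftmost entry greater than 3); 8 is bumped to row 2. 8 is appended to row 2. The new tableau is [[1, 2, 3], [5, 6, 8], [7]].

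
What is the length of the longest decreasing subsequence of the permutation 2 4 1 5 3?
2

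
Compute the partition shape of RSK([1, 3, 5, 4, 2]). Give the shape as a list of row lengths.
[3, 1, 1]

Row-insert each entry into an empty tableau.

After inserting 1: P = [[1]].
After inserting 3: P = [[1, 3]].
After inserting 5: P = [[1, 3, 5]].
After inserting 4: P = [[1, 3, 4], [5]].
After inserting 2: P = [[1, 2, 4], [3], [5]].

The final insertion tableau P = [[1, 2, 4], [3], [5]] has shape [3, 1, 1].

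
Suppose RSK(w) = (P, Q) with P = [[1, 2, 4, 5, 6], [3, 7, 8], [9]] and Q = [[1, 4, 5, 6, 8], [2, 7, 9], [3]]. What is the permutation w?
Reverse RSK: for i = n, n-1, ..., 1, locate i in Q, remove the corresponding corner cell from P, and reverse-bump its entry up through P; the value ejected from row 1 is w(i).

So w = 9 3 1 2 4 7 5 8 6.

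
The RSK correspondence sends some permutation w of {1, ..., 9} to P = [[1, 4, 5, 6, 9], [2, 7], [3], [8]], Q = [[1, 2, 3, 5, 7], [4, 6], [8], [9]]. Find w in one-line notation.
3 4 5 2 8 7 9 6 1

Reverse the RSK construction: for i from n down to 1, find the cell of Q containing i, remove the entry at that cell from P, and reverse-bump it up through P; the value ejected from row 1 is w(i).

Step i=9: Q has 9 at row 4, column 1; remove 8 from row 4 of P and reverse-bump: 8 enters row 3 and ejects 3; 3 enters row 2 and ejects 2; 2 enters row 1 and ejects 1. So w(9) = 1. P is now [[2, 4, 5, 6, 9], [3, 7], [8]].
Step i=8: Q has 8 at row 3, column 1; remove 8 from row 3 of P and reverse-bump: 8 enters row 2 and ejects 7; 7 enters row 1 and ejects 6. So w(8) = 6. P is now [[2, 4, 5, 7, 9], [3, 8]].
Step i=7: Q has 7 at row 1, column 5; remove that cell from P, ejecting 9. So w(7) = 9. P is now [[2, 4, 5, 7], [3, 8]].
Step i=6: Q has 6 at row 2, column 2; remove 8 from row 2 of P and reverse-bump: 8 enters row 1 and ejects 7. So w(6) = 7. P is now [[2, 4, 5, 8], [3]].
Step i=5: Q has 5 at row 1, column 4; remove that cell from P, ejecting 8. So w(5) = 8. P is now [[2, 4, 5], [3]].
Step i=4: Q has 4 at row 2, column 1; remove 3 from row 2 of P and reverse-bump: 3 enters row 1 and ejects 2. So w(4) = 2. P is now [[3, 4, 5]].
Step i=3: Q has 3 at row 1, column 3; remove that cell from P, ejecting 5. So w(3) = 5. P is now [[3, 4]].
Step i=2: Q has 2 at row 1, column 2; remove that cell from P, ejecting 4. So w(2) = 4. P is now [[3]].
Step i=1: Q has 1 at row 1, column 1; remove that cell from P, ejecting 3. So w(1) = 3. P is now [].

So w = 3 4 5 2 8 7 9 6 1.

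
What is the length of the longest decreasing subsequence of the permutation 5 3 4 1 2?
3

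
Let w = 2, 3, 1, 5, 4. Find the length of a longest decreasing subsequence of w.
2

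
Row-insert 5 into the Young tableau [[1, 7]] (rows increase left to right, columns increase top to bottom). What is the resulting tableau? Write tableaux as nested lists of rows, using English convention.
[[1, 5], [7]]

In row 1, 5 replaces 7 (the leftmost entry greater than 5); 7 is bumped to row 2. 7 starts a new row 2. The new tableau is [[1, 5], [7]].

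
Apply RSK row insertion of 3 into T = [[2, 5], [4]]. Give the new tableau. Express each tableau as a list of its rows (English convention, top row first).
In row 1, 3 replaces 5 (the leftmost entry greater than 3); 5 is bumped to row 2. 5 is appended to row 2. The new tableau is [[2, 3], [4, 5]].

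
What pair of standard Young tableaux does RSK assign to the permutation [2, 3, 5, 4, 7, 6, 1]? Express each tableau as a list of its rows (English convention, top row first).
Insert each entry of the permutation into P by Schensted row insertion, recording in Q the position of each new cell.

Insert 2: appended to row 1. P = [[2]], Q = [[1]].
Insert 3: appended to row 1. P = [[2, 3]], Q = [[1, 2]].
Insert 5: appended to row 1. P = [[2, 3, 5]], Q = [[1, 2, 3]].
Insert 4: 4 bumps 5 from row 1; 5 starts row 2. P = [[2, 3, 4], [5]], Q = [[1, 2, 3], [4]].
Insert 7: appended to row 1. P = [[2, 3, 4, 7], [5]], Q = [[1, 2, 3, 5], [4]].
Insert 6: 6 bumps 7 from row 1; 7 appends to row 2. P = [[2, 3, 4, 6], [5, 7]], Q = [[1, 2, 3, 5], [4, 6]].
Insert 1: 1 bumps 2 from row 1; 2 bumps 5 from row 2; 5 starts row 3. P = [[1, 3, 4, 6], [2, 7], [5]], Q = [[1, 2, 3, 5], [4, 6], [7]].

So P = [[1, 3, 4, 6], [2, 7], [5]], Q = [[1, 2, 3, 5], [4, 6], [7]].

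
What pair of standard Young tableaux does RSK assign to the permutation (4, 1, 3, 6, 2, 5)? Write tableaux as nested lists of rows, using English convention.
P = [[1, 2, 5], [3, 6], [4]], Q = [[1, 3, 4], [2, 6], [5]]

Insert each entry of the permutation into P by Schensted row insertion, recording in Q the position of each new cell.

Insert 4: appended to row 1. P = [[4]].
Insert 1: 1 bumps 4 from row 1; 4 starts row 2. P = [[1], [4]].
Insert 3: appended to row 1. P = [[1, 3], [4]].
Insert 6: appended to row 1. P = [[1, 3, 6], [4]].
Insert 2: 2 bumps 3 from row 1; 3 bumps 4 from row 2; 4 starts row 3. P = [[1, 2, 6], [3], [4]].
Insert 5: 5 bumps 6 from row 1; 6 appends to row 2. P = [[1, 2, 5], [3, 6], [4]].

So P = [[1, 2, 5], [3, 6], [4]], Q = [[1, 3, 4], [2, 6], [5]].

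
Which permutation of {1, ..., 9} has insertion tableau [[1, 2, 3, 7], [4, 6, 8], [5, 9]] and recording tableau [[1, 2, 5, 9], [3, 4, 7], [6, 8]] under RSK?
5 6 1 4 9 2 8 3 7

Reverse the RSK construction: for i from n down to 1, find the cell of Q containing i, remove the entry at that cell from P, and reverse-bump it up through P; the value ejected from row 1 is w(i).

Step i=9: Q has 9 at row 1, column 4; remove that cell from P, ejecting 7. So w(9) = 7. P is now [[1, 2, 3], [4, 6, 8], [5, 9]].
Step i=8: Q has 8 at row 3, column 2; remove 9 from row 3 of P and reverse-bump: 9 enters row 2 and ejects 8; 8 enters row 1 and ejects 3. So w(8) = 3. P is now [[1, 2, 8], [4, 6, 9], [5]].
Step i=7: Q has 7 at row 2, column 3; remove 9 from row 2 of P and reverse-bump: 9 enters row 1 and ejects 8. So w(7) = 8. P is now [[1, 2, 9], [4, 6], [5]].
Step i=6: Q has 6 at row 3, column 1; remove 5 from row 3 of P and reverse-bump: 5 enters row 2 and ejects 4; 4 enters row 1 and ejects 2. So w(6) = 2. P is now [[1, 4, 9], [5, 6]].
Step i=5: Q has 5 at row 1, column 3; remove that cell from P, ejecting 9. So w(5) = 9. P is now [[1, 4], [5, 6]].
Step i=4: Q has 4 at row 2, column 2; remove 6 from row 2 of P and reverse-bump: 6 enters row 1 and ejects 4. So w(4) = 4. P is now [[1, 6], [5]].
Step i=3: Q has 3 at row 2, column 1; remove 5 from row 2 of P and reverse-bump: 5 enters row 1 and ejects 1. So w(3) = 1. P is now [[5, 6]].
Step i=2: Q has 2 at row 1, column 2; remove that cell from P, ejecting 6. So w(2) = 6. P is now [[5]].
Step i=1: Q has 1 at row 1, column 1; remove that cell from P, ejecting 5. So w(1) = 5. P is now [].

So w = 5 6 1 4 9 2 8 3 7.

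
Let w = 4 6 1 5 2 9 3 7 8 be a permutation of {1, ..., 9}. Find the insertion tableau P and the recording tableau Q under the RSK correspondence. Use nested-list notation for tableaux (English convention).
Insert each entry of the permutation into P by Schensted row insertion, recording in Q the position of each new cell.

Insert 4: appended to row 1. P = [[4]].
Insert 6: appended to row 1. P = [[4, 6]].
Insert 1: 1 bumps 4 from row 1; 4 starts row 2. P = [[1, 6], [4]].
Insert 5: 5 bumps 6 from row 1; 6 appends to row 2. P = [[1, 5], [4, 6]].
Insert 2: 2 bumps 5 from row 1; 5 bumps 6 from row 2; 6 starts row 3. P = [[1, 2], [4, 5], [6]].
Insert 9: appended to row 1. P = [[1, 2, 9], [4, 5], [6]].
Insert 3: 3 bumps 9 from row 1; 9 appends to row 2. P = [[1, 2, 3], [4, 5, 9], [6]].
Insert 7: appended to row 1. P = [[1, 2, 3, 7], [4, 5, 9], [6]].
Insert 8: appended to row 1. P = [[1, 2, 3, 7, 8], [4, 5, 9], [6]].

So P = [[1, 2, 3, 7, 8], [4, 5, 9], [6]], Q = [[1, 2, 6, 8, 9], [3, 4, 7], [5]].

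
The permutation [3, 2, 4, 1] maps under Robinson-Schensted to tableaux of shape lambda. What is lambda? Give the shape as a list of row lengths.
[2, 1, 1]

Row-insert each entry into an empty tableau.

After inserting 3: P = [[3]].
After inserting 2: P = [[2], [3]].
After inserting 4: P = [[2, 4], [3]].
After inserting 1: P = [[1, 4], [2], [3]].

The final insertion tableau P = [[1, 4], [2], [3]] has shape [2, 1, 1].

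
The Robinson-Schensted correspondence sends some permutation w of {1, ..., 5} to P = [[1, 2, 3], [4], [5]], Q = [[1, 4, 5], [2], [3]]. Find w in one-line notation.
5 4 1 2 3

Reverse the RSK construction: for i from n down to 1, find the cell of Q containing i, remove the entry at that cell from P, and reverse-bump it up through P; the value ejected from row 1 is w(i).

Step i=5: Q has 5 at row 1, column 3; remove that cell from P, ejecting 3. So w(5) = 3. P is now [[1, 2], [4], [5]].
Step i=4: Q has 4 at row 1, column 2; remove that cell from P, ejecting 2. So w(4) = 2. P is now [[1], [4], [5]].
Step i=3: Q has 3 at row 3, column 1; remove 5 from row 3 of P and reverse-bump: 5 enters row 2 and ejects 4; 4 enters row 1 and ejects 1. So w(3) = 1. P is now [[4], [5]].
Step i=2: Q has 2 at row 2, column 1; remove 5 from row 2 of P and reverse-bump: 5 enters row 1 and ejects 4. So w(2) = 4. P is now [[5]].
Step i=1: Q has 1 at row 1, column 1; remove that cell from P, ejecting 5. So w(1) = 5. P is now [].

So w = 5 4 1 2 3.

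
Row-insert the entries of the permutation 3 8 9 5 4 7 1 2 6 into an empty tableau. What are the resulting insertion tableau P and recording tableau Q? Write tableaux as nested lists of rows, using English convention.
P = [[1, 2, 6], [3, 4, 7], [5, 9], [8]], Q = [[1, 2, 3], [4, 6, 9], [5, 8], [7]]

Insert each entry of the permutation into P by Schensted row insertion, recording in Q the position of each new cell.

Insert 3: appended to row 1. P = [[3]].
Insert 8: appended to row 1. P = [[3, 8]].
Insert 9: appended to row 1. P = [[3, 8, 9]].
Insert 5: 5 bumps 8 from row 1; 8 starts row 2. P = [[3, 5, 9], [8]].
Insert 4: 4 bumps 5 from row 1; 5 bumps 8 from row 2; 8 starts row 3. P = [[3, 4, 9], [5], [8]].
Insert 7: 7 bumps 9 from row 1; 9 appends to row 2. P = [[3, 4, 7], [5, 9], [8]].
Insert 1: 1 bumps 3 from row 1; 3 bumps 5 from row 2; 5 bumps 8 from row 3; 8 starts row 4. P = [[1, 4, 7], [3, 9], [5], [8]].
Insert 2: 2 bumps 4 from row 1; 4 bumps 9 from row 2; 9 appends to row 3. P = [[1, 2, 7], [3, 4], [5, 9], [8]].
Insert 6: 6 bumps 7 from row 1; 7 appends to row 2. P = [[1, 2, 6], [3, 4, 7], [5, 9], [8]].

So P = [[1, 2, 6], [3, 4, 7], [5, 9], [8]], Q = [[1, 2, 3], [4, 6, 9], [5, 8], [7]].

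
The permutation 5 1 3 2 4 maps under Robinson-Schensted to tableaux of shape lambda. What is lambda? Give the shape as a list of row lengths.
Row-insert each entry into an empty tableau.

After inserting 5: P = [[5]].
After inserting 1: P = [[1], [5]].
After inserting 3: P = [[1, 3], [5]].
After inserting 2: P = [[1, 2], [3], [5]].
After inserting 4: P = [[1, 2, 4], [3], [5]].

The final insertion tableau P = [[1, 2, 4], [3], [5]] has shape [3, 1, 1].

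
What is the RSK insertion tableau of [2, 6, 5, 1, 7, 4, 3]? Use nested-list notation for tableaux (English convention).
Insert 2: appended to row 1. P = [[2]].
Insert 6: appended to row 1. P = [[2, 6]].
Insert 5: 5 bumps 6 from row 1; 6 starts row 2. P = [[2, 5], [6]].
Insert 1: 1 bumps 2 from row 1; 2 bumps 6 from row 2; 6 starts row 3. P = [[1, 5], [2], [6]].
Insert 7: appended to row 1. P = [[1, 5, 7], [2], [6]].
Insert 4: 4 bumps 5 from row 1; 5 appends to row 2. P = [[1, 4, 7], [2, 5], [6]].
Insert 3: 3 bumps 4 from row 1; 4 bumps 5 from row 2; 5 bumps 6 from row 3; 6 starts row 4. P = [[1, 3, 7], [2, 4], [5], [6]].

So P = [[1, 3, 7], [2, 4], [5], [6]].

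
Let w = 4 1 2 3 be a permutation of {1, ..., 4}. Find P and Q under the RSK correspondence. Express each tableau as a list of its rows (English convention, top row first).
Insert each entry of the permutation into P by Schensted row insertion, recording in Q the position of each new cell.

After inserting 4: P = [[4]].
After inserting 1: P = [[1], [4]].
After inserting 2: P = [[1, 2], [4]].
After inserting 3: P = [[1, 2, 3], [4]].

So P = [[1, 2, 3], [4]], Q = [[1, 3, 4], [2]].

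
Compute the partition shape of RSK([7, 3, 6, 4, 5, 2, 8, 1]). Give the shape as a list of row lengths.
[4, 1, 1, 1, 1]

RSK row insertion gives P = [[1, 4, 5, 8], [2], [3], [6], [7]], which has shape [4, 1, 1, 1, 1].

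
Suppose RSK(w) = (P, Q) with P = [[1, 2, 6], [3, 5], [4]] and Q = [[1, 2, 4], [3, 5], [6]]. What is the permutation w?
4 5 1 6 3 2

Reverse the RSK construction: for i from n down to 1, find the cell of Q containing i, remove the entry at that cell from P, and reverse-bump it up through P; the value ejected from row 1 is w(i).

Step i=6: Q has 6 at row 3, column 1; remove 4 from row 3 of P and reverse-bump: 4 enters row 2 and ejects 3; 3 enters row 1 and ejects 2. So w(6) = 2. P is now [[1, 3, 6], [4, 5]].
Step i=5: Q has 5 at row 2, column 2; remove 5 from row 2 of P and reverse-bump: 5 enters row 1 and ejects 3. So w(5) = 3. P is now [[1, 5, 6], [4]].
Step i=4: Q has 4 at row 1, column 3; remove that cell from P, ejecting 6. So w(4) = 6. P is now [[1, 5], [4]].
Step i=3: Q has 3 at row 2, column 1; remove 4 from row 2 of P and reverse-bump: 4 enters row 1 and ejects 1. So w(3) = 1. P is now [[4, 5]].
Step i=2: Q has 2 at row 1, column 2; remove that cell from P, ejecting 5. So w(2) = 5. P is now [[4]].
Step i=1: Q has 1 at row 1, column 1; remove that cell from P, ejecting 4. So w(1) = 4. P is now [].

So w = 4 5 1 6 3 2.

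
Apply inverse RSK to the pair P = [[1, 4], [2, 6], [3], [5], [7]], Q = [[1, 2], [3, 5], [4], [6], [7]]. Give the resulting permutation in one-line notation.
Reverse the RSK construction: for i from n down to 1, find the cell of Q containing i, remove the entry at that cell from P, and reverse-bump it up through P; the value ejected from row 1 is w(i).

Step i=7: Q has 7 at row 5, column 1; remove 7 from row 5 of P and reverse-bump: 7 enters row 4 and ejects 5; 5 enters row 3 and ejects 3; 3 enters row 2 and ejects 2; 2 enters row 1 and ejects 1. So w(7) = 1. P is now [[2, 4], [3, 6], [5], [7]].
Step i=6: Q has 6 at row 4, column 1; remove 7 from row 4 of P and reverse-bump: 7 enters row 3 and ejects 5; 5 enters row 2 and ejects 3; 3 enters row 1 and ejects 2. So w(6) = 2. P is now [[3, 4], [5, 6], [7]].
Step i=5: Q has 5 at row 2, column 2; remove 6 from row 2 of P and reverse-bump: 6 enters row 1 and ejects 4. So w(5) = 4. P is now [[3, 6], [5], [7]].
Step i=4: Q has 4 at row 3, column 1; remove 7 from row 3 of P and reverse-bump: 7 enters row 2 and ejects 5; 5 enters row 1 and ejects 3. So w(4) = 3. P is now [[5, 6], [7]].
Step i=3: Q has 3 at row 2, column 1; remove 7 from row 2 of P and reverse-bump: 7 enters row 1 and ejects 6. So w(3) = 6. P is now [[5, 7]].
Step i=2: Q has 2 at row 1, column 2; remove that cell from P, ejecting 7. So w(2) = 7. P is now [[5]].
Step i=1: Q has 1 at row 1, column 1; remove that cell from P, ejecting 5. So w(1) = 5. P is now [].

So w = 5 7 6 3 4 2 1.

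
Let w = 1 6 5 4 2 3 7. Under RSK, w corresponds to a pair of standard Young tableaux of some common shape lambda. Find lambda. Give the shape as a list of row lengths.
[4, 1, 1, 1]

RSK row insertion gives P = [[1, 2, 3, 7], [4], [5], [6]], which has shape [4, 1, 1, 1].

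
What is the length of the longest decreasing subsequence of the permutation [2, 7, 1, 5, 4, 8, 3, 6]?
4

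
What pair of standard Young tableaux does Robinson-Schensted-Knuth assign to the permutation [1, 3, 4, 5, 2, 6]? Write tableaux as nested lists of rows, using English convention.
Insert each entry of the permutation into P by Schensted row insertion, recording in Q the position of each new cell.

Insert 1: appended to row 1. P = [[1]].
Insert 3: appended to row 1. P = [[1, 3]].
Insert 4: appended to row 1. P = [[1, 3, 4]].
Insert 5: appended to row 1. P = [[1, 3, 4, 5]].
Insert 2: 2 bumps 3 from row 1; 3 starts row 2. P = [[1, 2, 4, 5], [3]].
Insert 6: appended to row 1. P = [[1, 2, 4, 5, 6], [3]].

So P = [[1, 2, 4, 5, 6], [3]], Q = [[1, 2, 3, 4, 6], [5]].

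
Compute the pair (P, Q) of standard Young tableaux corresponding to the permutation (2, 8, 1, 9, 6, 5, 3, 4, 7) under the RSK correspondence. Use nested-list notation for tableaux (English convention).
Insert each entry of the permutation into P by Schensted row insertion, recording in Q the position of each new cell.

Insert 2: appended to row 1. P = [[2]], Q = [[1]].
Insert 8: appended to row 1. P = [[2, 8]], Q = [[1, 2]].
Insert 1: 1 bumps 2 from row 1; 2 starts row 2. P = [[1, 8], [2]], Q = [[1, 2], [3]].
Insert 9: appended to row 1. P = [[1, 8, 9], [2]], Q = [[1, 2, 4], [3]].
Insert 6: 6 bumps 8 from row 1; 8 appends to row 2. P = [[1, 6, 9], [2, 8]], Q = [[1, 2, 4], [3, 5]].
Insert 5: 5 bumps 6 from row 1; 6 bumps 8 from row 2; 8 starts row 3. P = [[1, 5, 9], [2, 6], [8]], Q = [[1, 2, 4], [3, 5], [6]].
Insert 3: 3 bumps 5 from row 1; 5 bumps 6 from row 2; 6 bumps 8 from row 3; 8 starts row 4. P = [[1, 3, 9], [2, 5], [6], [8]], Q = [[1, 2, 4], [3, 5], [6], [7]].
Insert 4: 4 bumps 9 from row 1; 9 appends to row 2. P = [[1, 3, 4], [2, 5, 9], [6], [8]], Q = [[1, 2, 4], [3, 5, 8], [6], [7]].
Insert 7: appended to row 1. P = [[1, 3, 4, 7], [2, 5, 9], [6], [8]], Q = [[1, 2, 4, 9], [3, 5, 8], [6], [7]].

So P = [[1, 3, 4, 7], [2, 5, 9], [6], [8]], Q = [[1, 2, 4, 9], [3, 5, 8], [6], [7]].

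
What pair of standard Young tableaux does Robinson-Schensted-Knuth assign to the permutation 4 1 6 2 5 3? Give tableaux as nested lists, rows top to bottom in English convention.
P = [[1, 2, 3], [4, 5], [6]], Q = [[1, 3, 5], [2, 4], [6]]

Insert each entry of the permutation into P by Schensted row insertion, recording in Q the position of each new cell.

Insert 4: appended to row 1. P = [[4]].
Insert 1: 1 bumps 4 from row 1; 4 starts row 2. P = [[1], [4]].
Insert 6: appended to row 1. P = [[1, 6], [4]].
Insert 2: 2 bumps 6 from row 1; 6 appends to row 2. P = [[1, 2], [4, 6]].
Insert 5: appended to row 1. P = [[1, 2, 5], [4, 6]].
Insert 3: 3 bumps 5 from row 1; 5 bumps 6 from row 2; 6 starts row 3. P = [[1, 2, 3], [4, 5], [6]].

So P = [[1, 2, 3], [4, 5], [6]], Q = [[1, 3, 5], [2, 4], [6]].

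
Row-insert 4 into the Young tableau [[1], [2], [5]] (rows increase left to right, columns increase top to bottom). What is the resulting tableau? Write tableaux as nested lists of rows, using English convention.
[[1, 4], [2], [5]]

4 is larger than every entry of row 1, so it is appended to row 1. The new tableau is [[1, 4], [2], [5]].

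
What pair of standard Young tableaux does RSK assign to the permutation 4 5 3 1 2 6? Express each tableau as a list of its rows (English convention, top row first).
Insert each entry of the permutation into P by Schensted row insertion, recording in Q the position of each new cell.

Insert 4: appended to row 1. P = [[4]].
Insert 5: appended to row 1. P = [[4, 5]].
Insert 3: 3 bumps 4 from row 1; 4 starts row 2. P = [[3, 5], [4]].
Insert 1: 1 bumps 3 from row 1; 3 bumps 4 from row 2; 4 starts row 3. P = [[1, 5], [3], [4]].
Insert 2: 2 bumps 5 from row 1; 5 appends to row 2. P = [[1, 2], [3, 5], [4]].
Insert 6: appended to row 1. P = [[1, 2, 6], [3, 5], [4]].

So P = [[1, 2, 6], [3, 5], [4]], Q = [[1, 2, 6], [3, 5], [4]].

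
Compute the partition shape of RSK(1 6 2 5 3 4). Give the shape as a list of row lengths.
Row-insert each entry into an empty tableau.

After inserting 1: P = [[1]].
After inserting 6: P = [[1, 6]].
After inserting 2: P = [[1, 2], [6]].
After inserting 5: P = [[1, 2, 5], [6]].
After inserting 3: P = [[1, 2, 3], [5], [6]].
After inserting 4: P = [[1, 2, 3, 4], [5], [6]].

The final insertion tableau P = [[1, 2, 3, 4], [5], [6]] has shape [4, 1, 1].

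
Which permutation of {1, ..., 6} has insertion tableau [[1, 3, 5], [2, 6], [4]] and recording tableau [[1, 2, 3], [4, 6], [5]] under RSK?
2 4 6 3 1 5

Reverse the RSK construction: for i from n down to 1, find the cell of Q containing i, remove the entry at that cell from P, and reverse-bump it up through P; the value ejected from row 1 is w(i).

Step i=6: Q has 6 at row 2, column 2; remove 6 from row 2 of P and reverse-bump: 6 enters row 1 and ejects 5. So w(6) = 5. P is now [[1, 3, 6], [2], [4]].
Step i=5: Q has 5 at row 3, column 1; remove 4 from row 3 of P and reverse-bump: 4 enters row 2 and ejects 2; 2 enters row 1 and ejects 1. So w(5) = 1. P is now [[2, 3, 6], [4]].
Step i=4: Q has 4 at row 2, column 1; remove 4 from row 2 of P and reverse-bump: 4 enters row 1 and ejects 3. So w(4) = 3. P is now [[2, 4, 6]].
Step i=3: Q has 3 at row 1, column 3; remove that cell from P, ejecting 6. So w(3) = 6. P is now [[2, 4]].
Step i=2: Q has 2 at row 1, column 2; remove that cell from P, ejecting 4. So w(2) = 4. P is now [[2]].
Step i=1: Q has 1 at row 1, column 1; remove that cell from P, ejecting 2. So w(1) = 2. P is now [].

So w = 2 4 6 3 1 5.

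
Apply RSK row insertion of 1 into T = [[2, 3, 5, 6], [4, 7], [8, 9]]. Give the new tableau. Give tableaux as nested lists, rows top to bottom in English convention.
[[1, 3, 5, 6], [2, 7], [4, 9], [8]]

In row 1, 1 replaces 2 (the leftmost entry greater than 1); 2 is bumped to row 2. In row 2, 2 replaces 4 (the leftmost entry greater than 2); 4 is bumped to row 3. In row 3, 4 replaces 8 (the leftmost entry greater than 4); 8 is bumped to row 4. 8 starts a new row 4. The new tableau is [[1, 3, 5, 6], [2, 7], [4, 9], [8]].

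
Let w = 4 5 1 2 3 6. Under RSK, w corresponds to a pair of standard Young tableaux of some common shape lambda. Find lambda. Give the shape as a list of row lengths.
[4, 2]

Row-insert each entry into an empty tableau.

After inserting 4: P = [[4]].
After inserting 5: P = [[4, 5]].
After inserting 1: P = [[1, 5], [4]].
After inserting 2: P = [[1, 2], [4, 5]].
After inserting 3: P = [[1, 2, 3], [4, 5]].
After inserting 6: P = [[1, 2, 3, 6], [4, 5]].

The final insertion tableau P = [[1, 2, 3, 6], [4, 5]] has shape [4, 2].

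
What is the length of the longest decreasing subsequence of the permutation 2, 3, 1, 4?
2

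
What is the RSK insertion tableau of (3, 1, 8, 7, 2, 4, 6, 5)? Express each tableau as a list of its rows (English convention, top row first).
P = [[1, 2, 4, 5], [3, 6], [7], [8]]

Insert 3: appended to row 1. P = [[3]].
Insert 1: 1 bumps 3 from row 1; 3 starts row 2. P = [[1], [3]].
Insert 8: appended to row 1. P = [[1, 8], [3]].
Insert 7: 7 bumps 8 from row 1; 8 appends to row 2. P = [[1, 7], [3, 8]].
Insert 2: 2 bumps 7 from row 1; 7 bumps 8 from row 2; 8 starts row 3. P = [[1, 2], [3, 7], [8]].
Insert 4: appended to row 1. P = [[1, 2, 4], [3, 7], [8]].
Insert 6: appended to row 1. P = [[1, 2, 4, 6], [3, 7], [8]].
Insert 5: 5 bumps 6 from row 1; 6 bumps 7 from row 2; 7 bumps 8 from row 3; 8 starts row 4. P = [[1, 2, 4, 5], [3, 6], [7], [8]].

So P = [[1, 2, 4, 5], [3, 6], [7], [8]].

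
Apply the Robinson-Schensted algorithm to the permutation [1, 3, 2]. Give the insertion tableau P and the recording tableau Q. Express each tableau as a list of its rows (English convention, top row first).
Insert each entry of the permutation into P by Schensted row insertion, recording in Q the position of each new cell.

Insert 1: appended to row 1. P = [[1]].
Insert 3: appended to row 1. P = [[1, 3]].
Insert 2: 2 bumps 3 from row 1; 3 starts row 2. P = [[1, 2], [3]].

So P = [[1, 2], [3]], Q = [[1, 2], [3]].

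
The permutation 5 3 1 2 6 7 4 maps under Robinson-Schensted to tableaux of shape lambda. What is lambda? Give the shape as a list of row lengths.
[4, 2, 1]

Row-insert each entry into an empty tableau.

After inserting 5: P = [[5]].
After inserting 3: P = [[3], [5]].
After inserting 1: P = [[1], [3], [5]].
After inserting 2: P = [[1, 2], [3], [5]].
After inserting 6: P = [[1, 2, 6], [3], [5]].
After inserting 7: P = [[1, 2, 6, 7], [3], [5]].
After inserting 4: P = [[1, 2, 4, 7], [3, 6], [5]].

The final insertion tableau P = [[1, 2, 4, 7], [3, 6], [5]] has shape [4, 2, 1].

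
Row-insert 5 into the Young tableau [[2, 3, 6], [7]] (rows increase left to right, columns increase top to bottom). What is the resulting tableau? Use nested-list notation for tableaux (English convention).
In row 1, 5 replaces 6 (the leftmost entry greater than 5); 6 is bumped to row 2. In row 2, 6 replaces 7 (the leftmost entry greater than 6); 7 is bumped to row 3. 7 starts a new row 3. The new tableau is [[2, 3, 5], [6], [7]].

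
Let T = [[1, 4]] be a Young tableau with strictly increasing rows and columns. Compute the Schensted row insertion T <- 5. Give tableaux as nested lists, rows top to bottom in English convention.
[[1, 4, 5]]

5 is larger than every entry of row 1, so it is appended to row 1. The new tableau is [[1, 4, 5]].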